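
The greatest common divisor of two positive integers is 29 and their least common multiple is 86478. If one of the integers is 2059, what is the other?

For two integers, gcd × lcm = product, so the other is (29 × 86478) / 2059 = 2507862 / 2059 = 1218.

1218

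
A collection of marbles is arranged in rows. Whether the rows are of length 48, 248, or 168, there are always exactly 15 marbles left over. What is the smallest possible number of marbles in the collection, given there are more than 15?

10431

N − 15 must be a common multiple of 48, 248, and 168.
48 = 2^4 × 3
248 = 2^3 × 31
168 = 2^3 × 3 × 7
LCM(48, 248, 168) = 2^4 × 3 × 7 × 31 = 10416.
Smallest N > 15 is LCM + 15 = 10416 + 15 = 10431.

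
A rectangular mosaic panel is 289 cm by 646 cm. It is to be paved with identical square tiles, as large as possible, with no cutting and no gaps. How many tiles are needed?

Tile side = gcd(289, 646).
289 = 17^2
646 = 2 × 17 × 19
gcd(289, 646) = 17.
Tiles: (289/17) × (646/17) = 17 × 38 = 646.

646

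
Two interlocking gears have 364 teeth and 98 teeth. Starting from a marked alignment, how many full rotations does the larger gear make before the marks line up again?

The first common completion time is the LCM of the periods.
364 = 2^2 × 7 × 13
98 = 2 × 7^2
LCM(364, 98) = 2^2 × 7^2 × 13 = 2548.
Rotations for period 364: 2548 / 364 = 7.

7 rotations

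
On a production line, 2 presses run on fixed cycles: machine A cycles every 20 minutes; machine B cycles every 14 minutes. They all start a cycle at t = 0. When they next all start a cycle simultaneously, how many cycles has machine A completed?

They are all back at their starting positions together after one LCM of the periods.
20 = 2^2 × 5
14 = 2 × 7
LCM(20, 14) = 2^2 × 5 × 7 = 140.
Cycles for period 20: 140 / 20 = 7.

7 cycles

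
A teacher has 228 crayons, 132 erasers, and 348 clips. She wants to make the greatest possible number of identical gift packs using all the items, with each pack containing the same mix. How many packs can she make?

12 packs

The pack count must divide each quantity, so the greatest is gcd(228, 132, 348).
228 = 2^2 × 3 × 19
132 = 2^2 × 3 × 11
348 = 2^2 × 3 × 29
gcd(228, 132, 348) = 2^2 × 3 = 12.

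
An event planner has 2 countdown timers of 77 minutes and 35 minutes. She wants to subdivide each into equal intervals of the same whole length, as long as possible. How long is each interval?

The interval must divide each timer length; the longest such is the gcd.
77 = 7 × 11
35 = 5 × 7
gcd(77, 35) = 7.

7 minutes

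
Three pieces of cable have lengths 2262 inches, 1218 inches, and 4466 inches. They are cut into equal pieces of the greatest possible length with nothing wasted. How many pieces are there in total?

Piece length = gcd(2262, 1218, 4466).
2262 = 2 × 3 × 13 × 29
1218 = 2 × 3 × 7 × 29
4466 = 2 × 7 × 11 × 29
gcd(2262, 1218, 4466) = 2 × 29 = 58.
Total pieces = 2262/58 + 1218/58 + 4466/58 = 39 + 21 + 77 = 137.

137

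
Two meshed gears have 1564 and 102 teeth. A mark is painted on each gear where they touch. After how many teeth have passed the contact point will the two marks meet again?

4692 teeth

We need the least common multiple of the intervals.
1564 = 2^2 × 17 × 23
102 = 2 × 3 × 17
LCM(1564, 102) = 2^2 × 3 × 17 × 23 = 4692.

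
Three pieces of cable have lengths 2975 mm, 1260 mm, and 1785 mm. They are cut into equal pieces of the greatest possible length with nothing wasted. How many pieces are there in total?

172

Piece length = gcd(2975, 1260, 1785).
2975 = 5^2 × 7 × 17
1260 = 2^2 × 3^2 × 5 × 7
1785 = 3 × 5 × 7 × 17
gcd(2975, 1260, 1785) = 5 × 7 = 35.
Total pieces = 2975/35 + 1260/35 + 1785/35 = 85 + 36 + 51 = 172.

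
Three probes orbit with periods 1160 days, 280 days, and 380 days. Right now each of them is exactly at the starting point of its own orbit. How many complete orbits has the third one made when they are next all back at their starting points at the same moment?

406 orbits

All finish a whole number of cycles simultaneously at t = LCM of the periods.
1160 = 2^3 × 5 × 29
280 = 2^3 × 5 × 7
380 = 2^2 × 5 × 19
LCM(1160, 280, 380) = 2^3 × 5 × 7 × 19 × 29 = 154280.
Orbits for period 380: 154280 / 380 = 406.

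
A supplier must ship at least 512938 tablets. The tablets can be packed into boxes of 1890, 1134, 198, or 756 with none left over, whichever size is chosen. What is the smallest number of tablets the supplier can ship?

623700

The number of tablets must be a common multiple of 1890, 1134, 198, and 756, so a multiple of their LCM.
1890 = 2 × 3^3 × 5 × 7
1134 = 2 × 3^4 × 7
198 = 2 × 3^2 × 11
756 = 2^2 × 3^3 × 7
LCM(1890, 1134, 198, 756) = 2^2 × 3^4 × 5 × 7 × 11 = 124740.
Smallest multiple of 124740 that is ≥ 512938: ⌈512938/124740⌉ × 124740 = 5 × 124740 = 623700.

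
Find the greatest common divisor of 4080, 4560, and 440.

40

4080 = 2^4 × 3 × 5 × 17
4560 = 2^4 × 3 × 5 × 19
440 = 2^3 × 5 × 11
gcd(4080, 4560, 440) = 2^3 × 5 = 40.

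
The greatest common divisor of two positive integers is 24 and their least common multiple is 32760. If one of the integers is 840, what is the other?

For two integers, gcd × lcm = product, so the other is (24 × 32760) / 840 = 786240 / 840 = 936.

936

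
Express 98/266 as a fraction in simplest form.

7/19

98 = 2 × 7^2
266 = 2 × 7 × 19
gcd(98, 266) = 2 × 7 = 14.
Divide numerator and denominator by 14: 98/266 = 7/19.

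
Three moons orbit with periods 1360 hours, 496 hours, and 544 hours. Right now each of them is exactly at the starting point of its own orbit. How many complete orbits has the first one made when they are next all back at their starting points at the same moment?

All finish a whole number of cycles simultaneously at t = LCM of the periods.
1360 = 2^4 × 5 × 17
496 = 2^4 × 31
544 = 2^5 × 17
LCM(1360, 496, 544) = 2^5 × 5 × 17 × 31 = 84320.
Orbits for period 1360: 84320 / 1360 = 62.

62 orbits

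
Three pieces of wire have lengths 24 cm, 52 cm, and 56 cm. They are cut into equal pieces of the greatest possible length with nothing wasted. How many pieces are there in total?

Piece length = gcd(24, 52, 56).
24 = 2^3 × 3
52 = 2^2 × 13
56 = 2^3 × 7
gcd(24, 52, 56) = 2^2 = 4.
Total pieces = 24/4 + 52/4 + 56/4 = 6 + 13 + 14 = 33.

33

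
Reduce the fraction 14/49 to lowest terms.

2/7

14 = 2 × 7
49 = 7^2
gcd(14, 49) = 7.
Divide numerator and denominator by 7: 14/49 = 2/7.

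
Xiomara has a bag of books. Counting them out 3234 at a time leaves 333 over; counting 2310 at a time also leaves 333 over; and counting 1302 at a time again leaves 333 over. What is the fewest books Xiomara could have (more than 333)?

501603

N − 333 must be a common multiple of 3234, 2310, and 1302.
3234 = 2 × 3 × 7^2 × 11
2310 = 2 × 3 × 5 × 7 × 11
1302 = 2 × 3 × 7 × 31
LCM(3234, 2310, 1302) = 2 × 3 × 5 × 7^2 × 11 × 31 = 501270.
Smallest N > 333 is LCM + 333 = 501270 + 333 = 501603.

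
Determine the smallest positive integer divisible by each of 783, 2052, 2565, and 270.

783 = 3^3 × 29
2052 = 2^2 × 3^3 × 19
2565 = 3^3 × 5 × 19
270 = 2 × 3^3 × 5
LCM(783, 2052, 2565, 270) = 2^2 × 3^3 × 5 × 19 × 29 = 297540.

297540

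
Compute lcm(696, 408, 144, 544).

696 = 2^3 × 3 × 29
408 = 2^3 × 3 × 17
144 = 2^4 × 3^2
544 = 2^5 × 17
LCM(696, 408, 144, 544) = 2^5 × 3^2 × 17 × 29 = 141984.

141984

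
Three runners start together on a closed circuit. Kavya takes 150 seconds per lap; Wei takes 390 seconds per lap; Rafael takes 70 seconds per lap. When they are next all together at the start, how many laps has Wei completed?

35 laps

They are all back at their starting positions together after one LCM of the periods.
150 = 2 × 3 × 5^2
390 = 2 × 3 × 5 × 13
70 = 2 × 5 × 7
LCM(150, 390, 70) = 2 × 3 × 5^2 × 7 × 13 = 13650.
Laps for period 390: 13650 / 390 = 35.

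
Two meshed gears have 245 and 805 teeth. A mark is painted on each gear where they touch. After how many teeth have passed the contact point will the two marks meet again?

They coincide at every common multiple of the periods; the first is the LCM.
245 = 5 × 7^2
805 = 5 × 7 × 23
LCM(245, 805) = 5 × 7^2 × 23 = 5635.

5635 teeth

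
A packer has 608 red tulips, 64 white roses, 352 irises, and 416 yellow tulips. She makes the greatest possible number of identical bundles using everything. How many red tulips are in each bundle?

Number of bundles = gcd(608, 64, 352, 416).
608 = 2^5 × 19
64 = 2^6
352 = 2^5 × 11
416 = 2^5 × 13
gcd(608, 64, 352, 416) = 2^5 = 32.
red tulips per bundle = 608 / 32 = 19.

19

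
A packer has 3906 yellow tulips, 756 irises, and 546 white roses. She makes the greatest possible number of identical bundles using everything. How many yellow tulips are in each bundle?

Number of bundles = gcd(3906, 756, 546).
3906 = 2 × 3^2 × 7 × 31
756 = 2^2 × 3^3 × 7
546 = 2 × 3 × 7 × 13
gcd(3906, 756, 546) = 2 × 3 × 7 = 42.
yellow tulips per bundle = 3906 / 42 = 93.

93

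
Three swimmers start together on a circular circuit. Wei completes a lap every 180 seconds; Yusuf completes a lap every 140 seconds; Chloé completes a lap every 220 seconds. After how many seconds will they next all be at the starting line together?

We need the least common multiple of the intervals.
180 = 2^2 × 3^2 × 5
140 = 2^2 × 5 × 7
220 = 2^2 × 5 × 11
LCM(180, 140, 220) = 2^2 × 3^2 × 5 × 7 × 11 = 13860.

13860 seconds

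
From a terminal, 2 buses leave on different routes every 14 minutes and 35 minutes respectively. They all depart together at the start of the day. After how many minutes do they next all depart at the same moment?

70 minutes

They coincide at every common multiple of the periods; the first is the LCM.
14 = 2 × 7
35 = 5 × 7
LCM(14, 35) = 2 × 5 × 7 = 70.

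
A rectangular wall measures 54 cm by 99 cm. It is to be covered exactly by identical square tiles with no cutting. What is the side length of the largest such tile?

9 cm

By the Euclidean algorithm:
99 = 1 × 54 + 45
54 = 1 × 45 + 9
45 = 5 × 9 + 0
gcd(54, 99) = 9.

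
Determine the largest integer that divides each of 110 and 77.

110 = 2 × 5 × 11
77 = 7 × 11
gcd(110, 77) = 11.

11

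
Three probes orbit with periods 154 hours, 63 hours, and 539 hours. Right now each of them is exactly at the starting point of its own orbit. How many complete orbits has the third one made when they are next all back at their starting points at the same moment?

The first common completion time is the LCM of the periods.
154 = 2 × 7 × 11
63 = 3^2 × 7
539 = 7^2 × 11
LCM(154, 63, 539) = 2 × 3^2 × 7^2 × 11 = 9702.
Orbits for period 539: 9702 / 539 = 18.

18 orbits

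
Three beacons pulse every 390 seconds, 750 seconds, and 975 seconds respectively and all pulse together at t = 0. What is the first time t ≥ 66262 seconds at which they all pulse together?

Joint pulses occur at multiples of LCM(390, 750, 975).
390 = 2 × 3 × 5 × 13
750 = 2 × 3 × 5^3
975 = 3 × 5^2 × 13
LCM(390, 750, 975) = 2 × 3 × 5^3 × 13 = 9750.
Smallest multiple of 9750 that is ≥ 66262: ⌈66262/9750⌉ × 9750 = 7 × 9750 = 68250.

68250 seconds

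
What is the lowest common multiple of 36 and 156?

36 = 2^2 × 3^2
156 = 2^2 × 3 × 13
LCM(36, 156) = 2^2 × 3^2 × 13 = 468.

468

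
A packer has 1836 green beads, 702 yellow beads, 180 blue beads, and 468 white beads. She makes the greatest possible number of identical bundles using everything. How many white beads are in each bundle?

26

Number of bundles = gcd(1836, 702, 180, 468).
1836 = 2^2 × 3^3 × 17
702 = 2 × 3^3 × 13
180 = 2^2 × 3^2 × 5
468 = 2^2 × 3^2 × 13
gcd(1836, 702, 180, 468) = 2 × 3^2 = 18.
white beads per bundle = 468 / 18 = 26.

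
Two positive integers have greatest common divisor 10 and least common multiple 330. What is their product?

3300

For any two positive integers, gcd × lcm = product = 10 × 330 = 3300.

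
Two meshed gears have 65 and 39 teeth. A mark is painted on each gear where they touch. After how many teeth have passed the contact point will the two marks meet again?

We need the least common multiple of the intervals.
65 = 5 × 13
39 = 3 × 13
LCM(65, 39) = 3 × 5 × 13 = 195.

195 teeth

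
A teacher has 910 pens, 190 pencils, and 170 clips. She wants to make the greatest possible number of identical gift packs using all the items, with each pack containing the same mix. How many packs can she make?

The pack count must divide each quantity, so the greatest is gcd(910, 190, 170).
910 = 2 × 5 × 7 × 13
190 = 2 × 5 × 19
170 = 2 × 5 × 17
gcd(910, 190, 170) = 2 × 5 = 10.

10 packs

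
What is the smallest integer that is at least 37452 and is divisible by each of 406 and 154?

40194

The integer must be a common multiple of 406 and 154, so a multiple of their LCM.
406 = 2 × 7 × 29
154 = 2 × 7 × 11
LCM(406, 154) = 2 × 7 × 11 × 29 = 4466.
Smallest multiple of 4466 that is ≥ 37452: ⌈37452/4466⌉ × 4466 = 9 × 4466 = 40194.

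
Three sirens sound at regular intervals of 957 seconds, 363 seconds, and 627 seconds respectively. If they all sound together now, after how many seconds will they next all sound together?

They coincide at every common multiple of the periods; the first is the LCM.
957 = 3 × 11 × 29
363 = 3 × 11^2
627 = 3 × 11 × 19
LCM(957, 363, 627) = 3 × 11^2 × 19 × 29 = 200013.

200013 seconds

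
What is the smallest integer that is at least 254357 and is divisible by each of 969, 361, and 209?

The integer must be a common multiple of 969, 361, and 209, so a multiple of their LCM.
969 = 3 × 17 × 19
361 = 19^2
209 = 11 × 19
LCM(969, 361, 209) = 3 × 11 × 17 × 19^2 = 202521.
Smallest multiple of 202521 that is ≥ 254357: ⌈254357/202521⌉ × 202521 = 2 × 202521 = 405042.

405042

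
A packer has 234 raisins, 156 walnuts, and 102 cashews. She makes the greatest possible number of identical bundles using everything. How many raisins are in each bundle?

39

Number of bundles = gcd(234, 156, 102).
234 = 2 × 3^2 × 13
156 = 2^2 × 3 × 13
102 = 2 × 3 × 17
gcd(234, 156, 102) = 2 × 3 = 6.
raisins per bundle = 234 / 6 = 39.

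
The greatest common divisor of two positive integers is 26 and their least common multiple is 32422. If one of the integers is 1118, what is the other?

For two integers, gcd × lcm = product, so the other is (26 × 32422) / 1118 = 842972 / 1118 = 754.

754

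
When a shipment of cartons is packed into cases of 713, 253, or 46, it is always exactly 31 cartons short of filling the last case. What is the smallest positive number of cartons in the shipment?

15655

Being 31 short of a full case of size k means N ≡ −31 (mod k), i.e. N + 31 is a multiple of each size.
713 = 23 × 31
253 = 11 × 23
46 = 2 × 23
LCM(713, 253, 46) = 2 × 11 × 23 × 31 = 15686.
Smallest positive N is 15686 − 31 = 15655.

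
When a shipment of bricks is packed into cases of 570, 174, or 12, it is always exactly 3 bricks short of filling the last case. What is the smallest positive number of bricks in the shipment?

Being 3 short of a full case of size k means N ≡ −3 (mod k), i.e. N + 3 is a multiple of each size.
570 = 2 × 3 × 5 × 19
174 = 2 × 3 × 29
12 = 2^2 × 3
LCM(570, 174, 12) = 2^2 × 3 × 5 × 19 × 29 = 33060.
Smallest positive N is 33060 − 3 = 33057.

33057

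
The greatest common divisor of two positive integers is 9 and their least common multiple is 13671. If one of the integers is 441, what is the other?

279

For two integers, gcd × lcm = product, so the other is (9 × 13671) / 441 = 123039 / 441 = 279.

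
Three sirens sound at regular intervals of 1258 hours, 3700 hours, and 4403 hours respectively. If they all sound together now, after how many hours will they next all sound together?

They coincide at every common multiple of the periods; the first is the LCM.
1258 = 2 × 17 × 37
3700 = 2^2 × 5^2 × 37
4403 = 7 × 17 × 37
LCM(1258, 3700, 4403) = 2^2 × 5^2 × 7 × 17 × 37 = 440300.

440300 hours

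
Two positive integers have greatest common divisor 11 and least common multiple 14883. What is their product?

For any two positive integers, gcd × lcm = product = 11 × 14883 = 163713.

163713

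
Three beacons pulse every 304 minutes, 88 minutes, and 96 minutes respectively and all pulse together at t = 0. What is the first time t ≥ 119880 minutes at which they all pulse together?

Joint pulses occur at multiples of LCM(304, 88, 96).
304 = 2^4 × 19
88 = 2^3 × 11
96 = 2^5 × 3
LCM(304, 88, 96) = 2^5 × 3 × 11 × 19 = 20064.
Smallest multiple of 20064 that is ≥ 119880: ⌈119880/20064⌉ × 20064 = 6 × 20064 = 120384.

120384 minutes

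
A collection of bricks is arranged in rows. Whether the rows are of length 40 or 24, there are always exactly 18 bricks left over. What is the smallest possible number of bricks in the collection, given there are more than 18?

138

N − 18 must be a common multiple of 40 and 24.
40 = 2^3 × 5
24 = 2^3 × 3
LCM(40, 24) = 2^3 × 3 × 5 = 120.
Smallest N > 18 is LCM + 18 = 120 + 18 = 138.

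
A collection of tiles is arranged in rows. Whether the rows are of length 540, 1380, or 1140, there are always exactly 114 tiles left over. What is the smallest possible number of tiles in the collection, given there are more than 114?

N − 114 must be a common multiple of 540, 1380, and 1140.
540 = 2^2 × 3^3 × 5
1380 = 2^2 × 3 × 5 × 23
1140 = 2^2 × 3 × 5 × 19
LCM(540, 1380, 1140) = 2^2 × 3^3 × 5 × 19 × 23 = 235980.
Smallest N > 114 is LCM + 114 = 235980 + 114 = 236094.

236094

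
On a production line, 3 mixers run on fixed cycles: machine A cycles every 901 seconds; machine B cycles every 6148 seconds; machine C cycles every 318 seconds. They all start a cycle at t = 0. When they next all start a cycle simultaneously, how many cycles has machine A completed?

348 cycles

All finish a whole number of cycles simultaneously at t = LCM of the periods.
901 = 17 × 53
6148 = 2^2 × 29 × 53
318 = 2 × 3 × 53
LCM(901, 6148, 318) = 2^2 × 3 × 17 × 29 × 53 = 313548.
Cycles for period 901: 313548 / 901 = 348.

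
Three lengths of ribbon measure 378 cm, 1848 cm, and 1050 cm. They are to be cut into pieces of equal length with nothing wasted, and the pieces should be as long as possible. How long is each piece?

Each piece length must divide every original length, so the longest possible is gcd(378, 1848, 1050).
378 = 2 × 3^3 × 7
1848 = 2^3 × 3 × 7 × 11
1050 = 2 × 3 × 5^2 × 7
gcd(378, 1848, 1050) = 2 × 3 × 7 = 42.

42 cm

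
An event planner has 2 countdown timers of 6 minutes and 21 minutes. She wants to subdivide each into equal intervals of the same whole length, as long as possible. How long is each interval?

The interval must divide each timer length; the longest such is the gcd.
6 = 2 × 3
21 = 3 × 7
gcd(6, 21) = 3.

3 minutes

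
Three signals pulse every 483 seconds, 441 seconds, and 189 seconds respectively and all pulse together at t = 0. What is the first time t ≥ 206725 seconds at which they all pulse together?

Joint pulses occur at multiples of LCM(483, 441, 189).
483 = 3 × 7 × 23
441 = 3^2 × 7^2
189 = 3^3 × 7
LCM(483, 441, 189) = 3^3 × 7^2 × 23 = 30429.
Smallest multiple of 30429 that is ≥ 206725: ⌈206725/30429⌉ × 30429 = 7 × 30429 = 213003.

213003 seconds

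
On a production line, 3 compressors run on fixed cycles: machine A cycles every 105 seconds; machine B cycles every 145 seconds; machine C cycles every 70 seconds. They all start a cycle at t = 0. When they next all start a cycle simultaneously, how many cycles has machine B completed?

The first common completion time is the LCM of the periods.
105 = 3 × 5 × 7
145 = 5 × 29
70 = 2 × 5 × 7
LCM(105, 145, 70) = 2 × 3 × 5 × 7 × 29 = 6090.
Cycles for period 145: 6090 / 145 = 42.

42 cycles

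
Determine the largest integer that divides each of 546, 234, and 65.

546 = 2 × 3 × 7 × 13
234 = 2 × 3^2 × 13
65 = 5 × 13
gcd(546, 234, 65) = 13.

13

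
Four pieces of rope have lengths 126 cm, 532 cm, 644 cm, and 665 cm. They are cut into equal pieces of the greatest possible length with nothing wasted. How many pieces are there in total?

Piece length = gcd(126, 532, 644, 665).
126 = 2 × 3^2 × 7
532 = 2^2 × 7 × 19
644 = 2^2 × 7 × 23
665 = 5 × 7 × 19
gcd(126, 532, 644, 665) = 7.
Total pieces = 126/7 + 532/7 + 644/7 + 665/7 = 18 + 76 + 92 + 95 = 281.

281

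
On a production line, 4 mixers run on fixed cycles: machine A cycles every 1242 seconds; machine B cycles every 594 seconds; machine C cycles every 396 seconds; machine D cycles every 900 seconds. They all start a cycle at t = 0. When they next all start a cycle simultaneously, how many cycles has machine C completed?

The first common completion time is the LCM of the periods.
1242 = 2 × 3^3 × 23
594 = 2 × 3^3 × 11
396 = 2^2 × 3^2 × 11
900 = 2^2 × 3^2 × 5^2
LCM(1242, 594, 396, 900) = 2^2 × 3^3 × 5^2 × 11 × 23 = 683100.
Cycles for period 396: 683100 / 396 = 1725.

1725 cycles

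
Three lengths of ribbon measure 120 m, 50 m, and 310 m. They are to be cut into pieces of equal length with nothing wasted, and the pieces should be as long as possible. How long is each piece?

The greatest length dividing all of 120, 50, and 310 is their gcd.
120 = 2^3 × 3 × 5
50 = 2 × 5^2
310 = 2 × 5 × 31
gcd(120, 50, 310) = 2 × 5 = 10.

10 m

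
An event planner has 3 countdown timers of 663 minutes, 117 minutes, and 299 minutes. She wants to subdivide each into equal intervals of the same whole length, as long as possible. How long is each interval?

The interval must divide each timer length; the longest such is the gcd.
663 = 3 × 13 × 17
117 = 3^2 × 13
299 = 13 × 23
gcd(663, 117, 299) = 13.

13 minutes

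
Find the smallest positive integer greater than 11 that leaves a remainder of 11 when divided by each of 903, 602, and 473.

19877

N − 11 must be a common multiple of 903, 602, and 473.
903 = 3 × 7 × 43
602 = 2 × 7 × 43
473 = 11 × 43
LCM(903, 602, 473) = 2 × 3 × 7 × 11 × 43 = 19866.
Smallest N > 11 is LCM + 11 = 19866 + 11 = 19877.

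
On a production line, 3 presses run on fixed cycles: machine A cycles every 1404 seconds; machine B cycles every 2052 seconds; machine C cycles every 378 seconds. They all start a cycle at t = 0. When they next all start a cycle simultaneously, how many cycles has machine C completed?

494 cycles

The first common completion time is the LCM of the periods.
1404 = 2^2 × 3^3 × 13
2052 = 2^2 × 3^3 × 19
378 = 2 × 3^3 × 7
LCM(1404, 2052, 378) = 2^2 × 3^3 × 7 × 13 × 19 = 186732.
Cycles for period 378: 186732 / 378 = 494.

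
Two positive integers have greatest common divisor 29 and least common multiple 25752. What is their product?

For any two positive integers, gcd × lcm = product = 29 × 25752 = 746808.

746808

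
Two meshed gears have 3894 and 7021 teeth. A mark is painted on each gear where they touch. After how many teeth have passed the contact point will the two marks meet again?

We need the least common multiple of the intervals.
3894 = 2 × 3 × 11 × 59
7021 = 7 × 17 × 59
LCM(3894, 7021) = 2 × 3 × 7 × 11 × 17 × 59 = 463386.

463386 teeth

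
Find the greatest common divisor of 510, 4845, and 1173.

510 = 2 × 3 × 5 × 17
4845 = 3 × 5 × 17 × 19
1173 = 3 × 17 × 23
gcd(510, 4845, 1173) = 3 × 17 = 51.

51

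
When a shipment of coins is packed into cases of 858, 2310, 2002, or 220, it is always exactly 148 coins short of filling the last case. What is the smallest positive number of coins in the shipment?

Being 148 short of a full case of size k means N ≡ −148 (mod k), i.e. N + 148 is a multiple of each size.
858 = 2 × 3 × 11 × 13
2310 = 2 × 3 × 5 × 7 × 11
2002 = 2 × 7 × 11 × 13
220 = 2^2 × 5 × 11
LCM(858, 2310, 2002, 220) = 2^2 × 3 × 5 × 7 × 11 × 13 = 60060.
Smallest positive N is 60060 − 148 = 59912.

59912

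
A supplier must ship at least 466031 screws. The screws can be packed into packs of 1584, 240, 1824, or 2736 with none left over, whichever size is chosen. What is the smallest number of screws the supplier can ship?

The number of screws must be a common multiple of 1584, 240, 1824, and 2736, so a multiple of their LCM.
1584 = 2^4 × 3^2 × 11
240 = 2^4 × 3 × 5
1824 = 2^5 × 3 × 19
2736 = 2^4 × 3^2 × 19
LCM(1584, 240, 1824, 2736) = 2^5 × 3^2 × 5 × 11 × 19 = 300960.
Smallest multiple of 300960 that is ≥ 466031: ⌈466031/300960⌉ × 300960 = 2 × 300960 = 601920.

601920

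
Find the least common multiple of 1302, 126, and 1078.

1302 = 2 × 3 × 7 × 31
126 = 2 × 3^2 × 7
1078 = 2 × 7^2 × 11
LCM(1302, 126, 1078) = 2 × 3^2 × 7^2 × 11 × 31 = 300762.

300762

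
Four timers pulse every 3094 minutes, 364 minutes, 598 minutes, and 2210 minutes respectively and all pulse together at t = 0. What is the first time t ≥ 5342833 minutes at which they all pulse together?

Joint pulses occur at multiples of LCM(3094, 364, 598, 2210).
3094 = 2 × 7 × 13 × 17
364 = 2^2 × 7 × 13
598 = 2 × 13 × 23
2210 = 2 × 5 × 13 × 17
LCM(3094, 364, 598, 2210) = 2^2 × 5 × 7 × 13 × 17 × 23 = 711620.
Smallest multiple of 711620 that is ≥ 5342833: ⌈5342833/711620⌉ × 711620 = 8 × 711620 = 5692960.

5692960 minutes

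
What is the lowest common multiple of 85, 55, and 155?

28985

85 = 5 × 17
55 = 5 × 11
155 = 5 × 31
LCM(85, 55, 155) = 5 × 11 × 17 × 31 = 28985.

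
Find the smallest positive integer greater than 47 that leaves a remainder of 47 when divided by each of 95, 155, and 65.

N − 47 must be a common multiple of 95, 155, and 65.
95 = 5 × 19
155 = 5 × 31
65 = 5 × 13
LCM(95, 155, 65) = 5 × 13 × 19 × 31 = 38285.
Smallest N > 47 is LCM + 47 = 38285 + 47 = 38332.

38332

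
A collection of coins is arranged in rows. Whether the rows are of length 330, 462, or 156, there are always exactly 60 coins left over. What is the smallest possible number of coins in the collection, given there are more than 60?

60120

N − 60 must be a common multiple of 330, 462, and 156.
330 = 2 × 3 × 5 × 11
462 = 2 × 3 × 7 × 11
156 = 2^2 × 3 × 13
LCM(330, 462, 156) = 2^2 × 3 × 5 × 7 × 11 × 13 = 60060.
Smallest N > 60 is LCM + 60 = 60060 + 60 = 60120.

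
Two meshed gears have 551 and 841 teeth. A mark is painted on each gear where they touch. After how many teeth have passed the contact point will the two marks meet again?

The first simultaneous occurrence is after LCM of the individual periods.
551 = 19 × 29
841 = 29^2
LCM(551, 841) = 19 × 29^2 = 15979.

15979 teeth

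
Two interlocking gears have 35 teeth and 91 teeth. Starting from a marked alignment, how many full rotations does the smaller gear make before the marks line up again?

13 rotations

All finish a whole number of cycles simultaneously at t = LCM of the periods.
35 = 5 × 7
91 = 7 × 13
LCM(35, 91) = 5 × 7 × 13 = 455.
Rotations for period 35: 455 / 35 = 13.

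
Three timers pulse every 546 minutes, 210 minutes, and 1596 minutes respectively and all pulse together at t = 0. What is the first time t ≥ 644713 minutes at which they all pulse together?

726180 minutes

Joint pulses occur at multiples of LCM(546, 210, 1596).
546 = 2 × 3 × 7 × 13
210 = 2 × 3 × 5 × 7
1596 = 2^2 × 3 × 7 × 19
LCM(546, 210, 1596) = 2^2 × 3 × 5 × 7 × 13 × 19 = 103740.
Smallest multiple of 103740 that is ≥ 644713: ⌈644713/103740⌉ × 103740 = 7 × 103740 = 726180.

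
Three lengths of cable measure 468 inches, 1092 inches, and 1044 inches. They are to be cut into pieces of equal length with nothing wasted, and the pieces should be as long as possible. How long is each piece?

The greatest length dividing all of 468, 1092, and 1044 is their gcd.
468 = 2^2 × 3^2 × 13
1092 = 2^2 × 3 × 7 × 13
1044 = 2^2 × 3^2 × 29
gcd(468, 1092, 1044) = 2^2 × 3 = 12.

12 inches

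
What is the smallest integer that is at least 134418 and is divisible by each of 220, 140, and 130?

The integer must be a common multiple of 220, 140, and 130, so a multiple of their LCM.
220 = 2^2 × 5 × 11
140 = 2^2 × 5 × 7
130 = 2 × 5 × 13
LCM(220, 140, 130) = 2^2 × 5 × 7 × 11 × 13 = 20020.
Smallest multiple of 20020 that is ≥ 134418: ⌈134418/20020⌉ × 20020 = 7 × 20020 = 140140.

140140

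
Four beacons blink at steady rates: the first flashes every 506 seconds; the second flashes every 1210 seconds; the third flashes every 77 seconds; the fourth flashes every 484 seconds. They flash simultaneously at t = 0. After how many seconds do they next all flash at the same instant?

The first simultaneous occurrence is after LCM of the individual periods.
506 = 2 × 11 × 23
1210 = 2 × 5 × 11^2
77 = 7 × 11
484 = 2^2 × 11^2
LCM(506, 1210, 77, 484) = 2^2 × 5 × 7 × 11^2 × 23 = 389620.

389620 seconds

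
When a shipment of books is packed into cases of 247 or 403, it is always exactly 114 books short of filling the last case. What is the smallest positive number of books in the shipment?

Being 114 short of a full case of size k means N ≡ −114 (mod k), i.e. N + 114 is a multiple of each size.
247 = 13 × 19
403 = 13 × 31
LCM(247, 403) = 13 × 19 × 31 = 7657.
Smallest positive N is 7657 − 114 = 7543.

7543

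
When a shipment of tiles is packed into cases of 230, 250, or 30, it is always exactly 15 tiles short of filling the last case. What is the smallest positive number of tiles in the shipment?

17235

Being 15 short of a full case of size k means N ≡ −15 (mod k), i.e. N + 15 is a multiple of each size.
230 = 2 × 5 × 23
250 = 2 × 5^3
30 = 2 × 3 × 5
LCM(230, 250, 30) = 2 × 3 × 5^3 × 23 = 17250.
Smallest positive N is 17250 − 15 = 17235.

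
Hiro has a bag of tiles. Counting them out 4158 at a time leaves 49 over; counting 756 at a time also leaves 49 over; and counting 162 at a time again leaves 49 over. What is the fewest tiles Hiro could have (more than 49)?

24997

N − 49 must be a common multiple of 4158, 756, and 162.
4158 = 2 × 3^3 × 7 × 11
756 = 2^2 × 3^3 × 7
162 = 2 × 3^4
LCM(4158, 756, 162) = 2^2 × 3^4 × 7 × 11 = 24948.
Smallest N > 49 is LCM + 49 = 24948 + 49 = 24997.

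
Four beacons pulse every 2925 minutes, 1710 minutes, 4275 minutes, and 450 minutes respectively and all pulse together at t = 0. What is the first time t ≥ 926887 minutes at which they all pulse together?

Joint pulses occur at multiples of LCM(2925, 1710, 4275, 450).
2925 = 3^2 × 5^2 × 13
1710 = 2 × 3^2 × 5 × 19
4275 = 3^2 × 5^2 × 19
450 = 2 × 3^2 × 5^2
LCM(2925, 1710, 4275, 450) = 2 × 3^2 × 5^2 × 13 × 19 = 111150.
Smallest multiple of 111150 that is ≥ 926887: ⌈926887/111150⌉ × 111150 = 9 × 111150 = 1000350.

1000350 minutes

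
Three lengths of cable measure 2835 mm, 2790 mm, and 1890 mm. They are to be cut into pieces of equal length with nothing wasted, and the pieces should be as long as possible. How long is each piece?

45 mm

Each piece length must divide every original length, so the longest possible is gcd(2835, 2790, 1890).
2835 = 3^4 × 5 × 7
2790 = 2 × 3^2 × 5 × 31
1890 = 2 × 3^3 × 5 × 7
gcd(2835, 2790, 1890) = 3^2 × 5 = 45.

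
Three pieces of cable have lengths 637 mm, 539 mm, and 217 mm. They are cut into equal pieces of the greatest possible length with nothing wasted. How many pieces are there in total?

199

Piece length = gcd(637, 539, 217).
637 = 7^2 × 13
539 = 7^2 × 11
217 = 7 × 31
gcd(637, 539, 217) = 7.
Total pieces = 637/7 + 539/7 + 217/7 = 91 + 77 + 31 = 199.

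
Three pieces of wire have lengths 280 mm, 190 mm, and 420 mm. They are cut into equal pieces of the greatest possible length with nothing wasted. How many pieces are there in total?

89

Piece length = gcd(280, 190, 420).
280 = 2^3 × 5 × 7
190 = 2 × 5 × 19
420 = 2^2 × 3 × 5 × 7
gcd(280, 190, 420) = 2 × 5 = 10.
Total pieces = 280/10 + 190/10 + 420/10 = 28 + 19 + 42 = 89.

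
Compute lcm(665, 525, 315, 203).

867825

665 = 5 × 7 × 19
525 = 3 × 5^2 × 7
315 = 3^2 × 5 × 7
203 = 7 × 29
LCM(665, 525, 315, 203) = 3^2 × 5^2 × 7 × 19 × 29 = 867825.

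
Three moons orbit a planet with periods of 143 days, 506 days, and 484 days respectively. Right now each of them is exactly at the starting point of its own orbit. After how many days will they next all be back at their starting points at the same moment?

144716 days

The first simultaneous occurrence is after LCM of the individual periods.
143 = 11 × 13
506 = 2 × 11 × 23
484 = 2^2 × 11^2
LCM(143, 506, 484) = 2^2 × 11^2 × 13 × 23 = 144716.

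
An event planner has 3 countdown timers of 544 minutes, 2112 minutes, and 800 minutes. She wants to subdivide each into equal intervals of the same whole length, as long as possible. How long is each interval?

The interval must divide each timer length; the longest such is the gcd.
544 = 2^5 × 17
2112 = 2^6 × 3 × 11
800 = 2^5 × 5^2
gcd(544, 2112, 800) = 2^5 = 32.

32 minutes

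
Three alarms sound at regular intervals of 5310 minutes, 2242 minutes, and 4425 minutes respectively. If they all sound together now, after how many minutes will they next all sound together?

We need the least common multiple of the intervals.
5310 = 2 × 3^2 × 5 × 59
2242 = 2 × 19 × 59
4425 = 3 × 5^2 × 59
LCM(5310, 2242, 4425) = 2 × 3^2 × 5^2 × 19 × 59 = 504450.

504450 minutes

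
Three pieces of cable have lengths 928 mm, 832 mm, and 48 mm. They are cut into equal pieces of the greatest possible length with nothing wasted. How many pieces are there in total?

Piece length = gcd(928, 832, 48).
928 = 2^5 × 29
832 = 2^6 × 13
48 = 2^4 × 3
gcd(928, 832, 48) = 2^4 = 16.
Total pieces = 928/16 + 832/16 + 48/16 = 58 + 52 + 3 = 113.

113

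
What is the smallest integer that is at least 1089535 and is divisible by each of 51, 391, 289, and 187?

The integer must be a common multiple of 51, 391, 289, and 187, so a multiple of their LCM.
51 = 3 × 17
391 = 17 × 23
289 = 17^2
187 = 11 × 17
LCM(51, 391, 289, 187) = 3 × 11 × 17^2 × 23 = 219351.
Smallest multiple of 219351 that is ≥ 1089535: ⌈1089535/219351⌉ × 219351 = 5 × 219351 = 1096755.

1096755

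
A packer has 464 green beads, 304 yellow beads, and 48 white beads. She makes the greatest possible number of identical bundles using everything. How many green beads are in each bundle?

29

Number of bundles = gcd(464, 304, 48).
464 = 2^4 × 29
304 = 2^4 × 19
48 = 2^4 × 3
gcd(464, 304, 48) = 2^4 = 16.
green beads per bundle = 464 / 16 = 29.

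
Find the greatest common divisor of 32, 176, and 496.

16

32 = 2^5
176 = 2^4 × 11
496 = 2^4 × 31
gcd(32, 176, 496) = 2^4 = 16.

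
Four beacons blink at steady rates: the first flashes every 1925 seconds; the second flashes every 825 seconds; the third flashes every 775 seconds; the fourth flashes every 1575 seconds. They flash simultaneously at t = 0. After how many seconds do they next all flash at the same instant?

The first simultaneous occurrence is after LCM of the individual periods.
1925 = 5^2 × 7 × 11
825 = 3 × 5^2 × 11
775 = 5^2 × 31
1575 = 3^2 × 5^2 × 7
LCM(1925, 825, 775, 1575) = 3^2 × 5^2 × 7 × 11 × 31 = 537075.

537075 seconds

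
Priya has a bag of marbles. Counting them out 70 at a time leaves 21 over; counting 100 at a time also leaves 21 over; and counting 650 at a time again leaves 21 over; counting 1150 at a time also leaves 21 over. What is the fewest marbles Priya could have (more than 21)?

209321

N − 21 must be a common multiple of 70, 100, 650, and 1150.
70 = 2 × 5 × 7
100 = 2^2 × 5^2
650 = 2 × 5^2 × 13
1150 = 2 × 5^2 × 23
LCM(70, 100, 650, 1150) = 2^2 × 5^2 × 7 × 13 × 23 = 209300.
Smallest N > 21 is LCM + 21 = 209300 + 21 = 209321.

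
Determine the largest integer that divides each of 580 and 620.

20

580 = 2^2 × 5 × 29
620 = 2^2 × 5 × 31
gcd(580, 620) = 2^2 × 5 = 20.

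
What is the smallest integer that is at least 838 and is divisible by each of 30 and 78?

The integer must be a common multiple of 30 and 78, so a multiple of their LCM.
30 = 2 × 3 × 5
78 = 2 × 3 × 13
LCM(30, 78) = 2 × 3 × 5 × 13 = 390.
Smallest multiple of 390 that is ≥ 838: ⌈838/390⌉ × 390 = 3 × 390 = 1170.

1170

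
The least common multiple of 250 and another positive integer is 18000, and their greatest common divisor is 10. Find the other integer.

720

gcd × lcm = product of the two integers, so the other integer is (10 × 18000) / 250 = 720.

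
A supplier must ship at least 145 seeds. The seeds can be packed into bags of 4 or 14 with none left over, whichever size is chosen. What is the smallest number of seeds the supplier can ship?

The number of seeds must be a common multiple of 4 and 14, so a multiple of their LCM.
4 = 2^2
14 = 2 × 7
LCM(4, 14) = 2^2 × 7 = 28.
Smallest multiple of 28 that is ≥ 145: ⌈145/28⌉ × 28 = 6 × 28 = 168.

168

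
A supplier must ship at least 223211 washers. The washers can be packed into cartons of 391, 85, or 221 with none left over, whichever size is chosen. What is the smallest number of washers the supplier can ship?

The number of washers must be a common multiple of 391, 85, and 221, so a multiple of their LCM.
391 = 17 × 23
85 = 5 × 17
221 = 13 × 17
LCM(391, 85, 221) = 5 × 13 × 17 × 23 = 25415.
Smallest multiple of 25415 that is ≥ 223211: ⌈223211/25415⌉ × 25415 = 9 × 25415 = 228735.

228735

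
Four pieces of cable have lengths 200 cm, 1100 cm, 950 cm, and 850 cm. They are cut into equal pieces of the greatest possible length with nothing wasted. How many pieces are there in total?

62

Piece length = gcd(200, 1100, 950, 850).
200 = 2^3 × 5^2
1100 = 2^2 × 5^2 × 11
950 = 2 × 5^2 × 19
850 = 2 × 5^2 × 17
gcd(200, 1100, 950, 850) = 2 × 5^2 = 50.
Total pieces = 200/50 + 1100/50 + 950/50 + 850/50 = 4 + 22 + 19 + 17 = 62.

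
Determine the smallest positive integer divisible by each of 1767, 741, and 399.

1767 = 3 × 19 × 31
741 = 3 × 13 × 19
399 = 3 × 7 × 19
LCM(1767, 741, 399) = 3 × 7 × 13 × 19 × 31 = 160797.

160797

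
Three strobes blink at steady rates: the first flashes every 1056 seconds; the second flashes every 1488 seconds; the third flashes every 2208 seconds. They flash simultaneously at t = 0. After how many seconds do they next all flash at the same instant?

They coincide at every common multiple of the periods; the first is the LCM.
1056 = 2^5 × 3 × 11
1488 = 2^4 × 3 × 31
2208 = 2^5 × 3 × 23
LCM(1056, 1488, 2208) = 2^5 × 3 × 11 × 23 × 31 = 752928.

752928 seconds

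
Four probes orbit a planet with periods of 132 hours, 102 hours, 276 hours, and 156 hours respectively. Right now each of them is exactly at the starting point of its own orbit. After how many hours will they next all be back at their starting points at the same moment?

670956 hours

The first simultaneous occurrence is after LCM of the individual periods.
132 = 2^2 × 3 × 11
102 = 2 × 3 × 17
276 = 2^2 × 3 × 23
156 = 2^2 × 3 × 13
LCM(132, 102, 276, 156) = 2^2 × 3 × 11 × 13 × 17 × 23 = 670956.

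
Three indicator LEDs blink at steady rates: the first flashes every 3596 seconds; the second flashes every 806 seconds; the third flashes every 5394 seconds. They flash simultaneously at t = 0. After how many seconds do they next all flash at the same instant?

140244 seconds

The first simultaneous occurrence is after LCM of the individual periods.
3596 = 2^2 × 29 × 31
806 = 2 × 13 × 31
5394 = 2 × 3 × 29 × 31
LCM(3596, 806, 5394) = 2^2 × 3 × 13 × 29 × 31 = 140244.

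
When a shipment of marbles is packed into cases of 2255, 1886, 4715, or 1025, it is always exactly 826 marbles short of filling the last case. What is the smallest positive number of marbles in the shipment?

Being 826 short of a full case of size k means N ≡ −826 (mod k), i.e. N + 826 is a multiple of each size.
2255 = 5 × 11 × 41
1886 = 2 × 23 × 41
4715 = 5 × 23 × 41
1025 = 5^2 × 41
LCM(2255, 1886, 4715, 1025) = 2 × 5^2 × 11 × 23 × 41 = 518650.
Smallest positive N is 518650 − 826 = 517824.

517824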